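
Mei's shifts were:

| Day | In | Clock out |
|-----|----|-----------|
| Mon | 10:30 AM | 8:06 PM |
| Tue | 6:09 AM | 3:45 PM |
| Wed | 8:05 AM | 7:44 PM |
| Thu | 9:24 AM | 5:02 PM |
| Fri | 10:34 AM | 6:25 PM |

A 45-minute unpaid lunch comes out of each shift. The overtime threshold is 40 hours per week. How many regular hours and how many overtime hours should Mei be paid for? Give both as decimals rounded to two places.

Mon: 10:30 AM–8:06 PM = 9 h 36 min; less 45 min break → 8 h 51 min
Tue: 6:09 AM–3:45 PM = 9 h 36 min; less 45 min break → 8 h 51 min
Wed: 8:05 AM–7:44 PM = 11 h 39 min; less 45 min break → 10 h 54 min
Thu: 9:24 AM–5:02 PM = 7 h 38 min; less 45 min break → 6 h 53 min
Fri: 10:34 AM–6:25 PM = 7 h 51 min; less 45 min break → 7 h 6 min
Total worked: 42 h 35 min = 42.58 h.
Threshold 40 h → overtime 2 h 35 min, regular 40 h 0 min.

Regular 40.00 hours, overtime 2.58 hours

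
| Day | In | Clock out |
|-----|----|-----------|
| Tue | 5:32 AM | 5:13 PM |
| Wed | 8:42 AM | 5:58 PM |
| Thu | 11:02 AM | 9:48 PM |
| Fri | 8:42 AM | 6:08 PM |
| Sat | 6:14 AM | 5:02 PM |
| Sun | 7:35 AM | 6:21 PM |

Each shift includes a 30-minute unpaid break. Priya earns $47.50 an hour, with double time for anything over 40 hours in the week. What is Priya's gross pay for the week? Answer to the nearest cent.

Tue: 5:32 AM–5:13 PM = 11 h 41 min; less 30 min break → 11 h 11 min
Wed: 8:42 AM–5:58 PM = 9 h 16 min; less 30 min break → 8 h 46 min
Thu: 11:02 AM–9:48 PM = 10 h 46 min; less 30 min break → 10 h 16 min
Fri: 8:42 AM–6:08 PM = 9 h 26 min; less 30 min break → 8 h 56 min
Sat: 6:14 AM–5:02 PM = 10 h 48 min; less 30 min break → 10 h 18 min
Sun: 7:35 AM–6:21 PM = 10 h 46 min; less 30 min break → 10 h 16 min
Total worked: 59 h 43 min = 3583 min.
Regular 40 h 0 min = 2400 min at $47.50/h; overtime 19 h 43 min = 1183 min at $95.00/h.
Pay = (2400 × $47.50 + 1183 × $95.00) ÷ 60 = $3773.08.

$3773.08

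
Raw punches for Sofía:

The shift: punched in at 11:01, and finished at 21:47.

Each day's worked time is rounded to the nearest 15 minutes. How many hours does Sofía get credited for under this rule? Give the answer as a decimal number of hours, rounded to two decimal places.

10.75 hours

The shift: 11:01–21:47 = 10 h 46 min → rounds to 10 h 45 min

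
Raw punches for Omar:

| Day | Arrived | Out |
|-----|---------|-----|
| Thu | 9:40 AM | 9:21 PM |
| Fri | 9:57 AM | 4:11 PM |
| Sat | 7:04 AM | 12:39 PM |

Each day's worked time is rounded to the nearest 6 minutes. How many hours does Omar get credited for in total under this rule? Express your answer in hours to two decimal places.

Thu: 9:40 AM–9:21 PM = 11 h 41 min → rounds to 11 h 42 min
Fri: 9:57 AM–4:11 PM = 6 h 14 min → rounds to 6 h 12 min
Sat: 7:04 AM–12:39 PM = 5 h 35 min → rounds to 5 h 36 min
Total credited: 23 h 30 min.

23.50 hours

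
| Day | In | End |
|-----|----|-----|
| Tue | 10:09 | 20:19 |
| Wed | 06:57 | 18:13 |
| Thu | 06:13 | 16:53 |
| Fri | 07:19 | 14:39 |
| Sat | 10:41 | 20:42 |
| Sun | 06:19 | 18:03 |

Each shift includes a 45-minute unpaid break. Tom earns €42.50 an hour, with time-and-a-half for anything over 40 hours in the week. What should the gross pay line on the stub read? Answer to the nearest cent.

€2763.56

Tue: 10:09–20:19 = 10 h 10 min; less 45 min break → 9 h 25 min
Wed: 06:57–18:13 = 11 h 16 min; less 45 min break → 10 h 31 min
Thu: 06:13–16:53 = 10 h 40 min; less 45 min break → 9 h 55 min
Fri: 07:19–14:39 = 7 h 20 min; less 45 min break → 6 h 35 min
Sat: 10:41–20:42 = 10 h 1 min; less 45 min break → 9 h 16 min
Sun: 06:19–18:03 = 11 h 44 min; less 45 min break → 10 h 59 min
Total worked: 56 h 41 min = 3401 min.
Regular 40 h 0 min = 2400 min at €42.50/h; overtime 16 h 41 min = 1001 min at €63.75/h.
Pay = (2400 × €42.50 + 1001 × €63.75) ÷ 60 = €2763.56.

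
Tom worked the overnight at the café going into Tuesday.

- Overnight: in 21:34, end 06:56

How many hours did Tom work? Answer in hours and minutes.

Overnight: 21:34 → midnight = 2 h 26 min; midnight → 06:56 = 6 h 56 min; span 9 h 22 min

9 h 22 min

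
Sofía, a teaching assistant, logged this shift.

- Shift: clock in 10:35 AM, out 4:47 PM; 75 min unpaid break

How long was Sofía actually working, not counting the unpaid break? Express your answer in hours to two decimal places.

4.95 hours

Shift: 10:35 AM–4:47 PM = 6 h 12 min; less 75 min break → 4 h 57 min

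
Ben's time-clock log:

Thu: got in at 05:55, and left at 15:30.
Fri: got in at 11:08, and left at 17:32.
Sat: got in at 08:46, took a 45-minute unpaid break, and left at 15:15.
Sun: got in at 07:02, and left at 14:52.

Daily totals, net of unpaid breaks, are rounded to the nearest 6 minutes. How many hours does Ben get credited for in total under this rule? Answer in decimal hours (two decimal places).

29.50 hours

Thu: 05:55–15:30 = 9 h 35 min → rounds to 9 h 36 min
Fri: 11:08–17:32 = 6 h 24 min → rounds to 6 h 24 min
Sat: 08:46–15:15 = 6 h 29 min − 45 min = 5 h 44 min → rounds to 5 h 42 min
Sun: 07:02–14:52 = 7 h 50 min → rounds to 7 h 48 min
Total credited: 29 h 30 min.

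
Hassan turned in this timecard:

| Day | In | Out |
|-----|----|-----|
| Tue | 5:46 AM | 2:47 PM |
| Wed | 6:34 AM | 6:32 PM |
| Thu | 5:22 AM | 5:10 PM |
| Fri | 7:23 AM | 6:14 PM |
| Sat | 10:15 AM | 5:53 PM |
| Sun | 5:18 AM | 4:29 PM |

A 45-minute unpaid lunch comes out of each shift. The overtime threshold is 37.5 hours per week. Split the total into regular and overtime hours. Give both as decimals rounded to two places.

Regular 37.50 hours, overtime 20.45 hours

Tue: 5:46 AM–2:47 PM = 9 h 1 min; less 45 min break → 8 h 16 min
Wed: 6:34 AM–6:32 PM = 11 h 58 min; less 45 min break → 11 h 13 min
Thu: 5:22 AM–5:10 PM = 11 h 48 min; less 45 min break → 11 h 3 min
Fri: 7:23 AM–6:14 PM = 10 h 51 min; less 45 min break → 10 h 6 min
Sat: 10:15 AM–5:53 PM = 7 h 38 min; less 45 min break → 6 h 53 min
Sun: 5:18 AM–4:29 PM = 11 h 11 min; less 45 min break → 10 h 26 min
Total worked: 57 h 57 min = 57.95 h.
Threshold 37.5 h → overtime 20 h 27 min, regular 37 h 30 min.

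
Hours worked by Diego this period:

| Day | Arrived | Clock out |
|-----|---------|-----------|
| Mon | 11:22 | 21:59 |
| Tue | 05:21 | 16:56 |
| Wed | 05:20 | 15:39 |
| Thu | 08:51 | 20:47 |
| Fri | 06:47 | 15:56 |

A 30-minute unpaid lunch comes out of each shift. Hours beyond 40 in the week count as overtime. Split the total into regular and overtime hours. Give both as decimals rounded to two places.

Mon: 11:22–21:59 = 10 h 37 min; less 30 min break → 10 h 7 min
Tue: 05:21–16:56 = 11 h 35 min; less 30 min break → 11 h 5 min
Wed: 05:20–15:39 = 10 h 19 min; less 30 min break → 9 h 49 min
Thu: 08:51–20:47 = 11 h 56 min; less 30 min break → 11 h 26 min
Fri: 06:47–15:56 = 9 h 9 min; less 30 min break → 8 h 39 min
Total worked: 51 h 6 min = 51.10 h.
Threshold 40 h → overtime 11 h 6 min, regular 40 h 0 min.

Regular 40.00 hours, overtime 11.10 hours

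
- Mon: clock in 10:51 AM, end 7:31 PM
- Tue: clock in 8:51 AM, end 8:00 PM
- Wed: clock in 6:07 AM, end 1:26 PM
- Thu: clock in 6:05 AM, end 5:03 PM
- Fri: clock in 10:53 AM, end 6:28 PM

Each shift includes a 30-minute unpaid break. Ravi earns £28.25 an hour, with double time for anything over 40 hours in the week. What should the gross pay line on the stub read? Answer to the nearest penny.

Mon: 10:51 AM–7:31 PM = 8 h 40 min; less 30 min break → 8 h 10 min
Tue: 8:51 AM–8:00 PM = 11 h 9 min; less 30 min break → 10 h 39 min
Wed: 6:07 AM–1:26 PM = 7 h 19 min; less 30 min break → 6 h 49 min
Thu: 6:05 AM–5:03 PM = 10 h 58 min; less 30 min break → 10 h 28 min
Fri: 10:53 AM–6:28 PM = 7 h 35 min; less 30 min break → 7 h 5 min
Total worked: 43 h 11 min = 2591 min.
Regular 40 h 0 min = 2400 min at £28.25/h; overtime 3 h 11 min = 191 min at £56.50/h.
Pay = (2400 × £28.25 + 191 × £56.50) ÷ 60 = £1309.86.

£1309.86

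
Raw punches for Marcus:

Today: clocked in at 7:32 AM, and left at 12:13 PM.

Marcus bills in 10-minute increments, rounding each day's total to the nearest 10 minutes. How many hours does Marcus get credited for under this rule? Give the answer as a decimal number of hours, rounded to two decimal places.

4.67 hours

Today: 7:32 AM–12:13 PM = 4 h 41 min → rounds to 4 h 40 min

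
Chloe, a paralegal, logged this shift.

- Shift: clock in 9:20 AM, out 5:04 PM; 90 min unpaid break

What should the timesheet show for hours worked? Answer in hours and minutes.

6 h 14 min

Shift: 9:20 AM–5:04 PM = 7 h 44 min; less 90 min break → 6 h 14 min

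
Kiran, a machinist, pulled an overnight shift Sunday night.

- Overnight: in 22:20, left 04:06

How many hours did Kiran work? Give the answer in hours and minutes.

5 h 46 min

Overnight: 22:20 → midnight = 1 h 40 min; midnight → 04:06 = 4 h 6 min; span 5 h 46 min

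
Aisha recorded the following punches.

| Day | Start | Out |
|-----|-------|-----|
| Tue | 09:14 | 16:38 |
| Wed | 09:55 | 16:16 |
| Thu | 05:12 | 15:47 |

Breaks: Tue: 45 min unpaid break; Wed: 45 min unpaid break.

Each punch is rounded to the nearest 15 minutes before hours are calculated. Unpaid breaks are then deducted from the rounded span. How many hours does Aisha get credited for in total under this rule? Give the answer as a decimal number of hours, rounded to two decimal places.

Tue: in 09:14→09:15, out 16:38→16:45; 7 h 30 min − 45 min = 6 h 45 min
Wed: in 09:55→10:00, out 16:16→16:15; 6 h 15 min − 45 min = 5 h 30 min
Thu: in 05:12→05:15, out 15:47→15:45; 10 h 30 min
Total credited: 22 h 45 min.

22.75 hours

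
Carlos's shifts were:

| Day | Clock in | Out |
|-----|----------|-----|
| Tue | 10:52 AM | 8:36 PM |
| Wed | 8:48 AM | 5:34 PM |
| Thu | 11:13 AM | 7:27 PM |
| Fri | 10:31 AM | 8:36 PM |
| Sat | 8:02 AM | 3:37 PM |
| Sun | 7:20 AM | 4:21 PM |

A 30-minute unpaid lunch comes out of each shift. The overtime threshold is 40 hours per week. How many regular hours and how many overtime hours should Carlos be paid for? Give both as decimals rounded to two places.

Tue: 10:52 AM–8:36 PM = 9 h 44 min; less 30 min break → 9 h 14 min
Wed: 8:48 AM–5:34 PM = 8 h 46 min; less 30 min break → 8 h 16 min
Thu: 11:13 AM–7:27 PM = 8 h 14 min; less 30 min break → 7 h 44 min
Fri: 10:31 AM–8:36 PM = 10 h 5 min; less 30 min break → 9 h 35 min
Sat: 8:02 AM–3:37 PM = 7 h 35 min; less 30 min break → 7 h 5 min
Sun: 7:20 AM–4:21 PM = 9 h 1 min; less 30 min break → 8 h 31 min
Total worked: 50 h 25 min = 50.42 h.
Threshold 40 h → overtime 10 h 25 min, regular 40 h 0 min.

Regular 40.00 hours, overtime 10.42 hours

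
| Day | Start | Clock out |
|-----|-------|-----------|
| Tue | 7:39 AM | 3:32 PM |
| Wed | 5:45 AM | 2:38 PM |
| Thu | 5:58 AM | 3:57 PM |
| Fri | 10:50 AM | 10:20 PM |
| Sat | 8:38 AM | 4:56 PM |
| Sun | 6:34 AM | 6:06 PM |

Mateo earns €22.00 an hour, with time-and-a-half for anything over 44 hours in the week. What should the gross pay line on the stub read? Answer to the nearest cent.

Tue: 7:39 AM–3:32 PM = 7 h 53 min
Wed: 5:45 AM–2:38 PM = 8 h 53 min
Thu: 5:58 AM–3:57 PM = 9 h 59 min
Fri: 10:50 AM–10:20 PM = 11 h 30 min
Sat: 8:38 AM–4:56 PM = 8 h 18 min
Sun: 6:34 AM–6:06 PM = 11 h 32 min
Total worked: 58 h 5 min = 3485 min.
Regular 44 h 0 min = 2640 min at €22.00/h; overtime 14 h 5 min = 845 min at €33.00/h.
Pay = (2640 × €22.00 + 845 × €33.00) ÷ 60 = €1432.75.

€1432.75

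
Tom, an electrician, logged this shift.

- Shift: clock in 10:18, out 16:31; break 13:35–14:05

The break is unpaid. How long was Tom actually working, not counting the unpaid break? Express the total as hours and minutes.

Shift: 10:18–16:31 = 6 h 13 min; less 30 min break → 5 h 43 min

5 h 43 min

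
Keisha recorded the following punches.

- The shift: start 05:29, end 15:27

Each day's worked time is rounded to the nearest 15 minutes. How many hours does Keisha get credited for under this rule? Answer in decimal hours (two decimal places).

The shift: 05:29–15:27 = 9 h 58 min → rounds to 10 h 0 min

10.00 hours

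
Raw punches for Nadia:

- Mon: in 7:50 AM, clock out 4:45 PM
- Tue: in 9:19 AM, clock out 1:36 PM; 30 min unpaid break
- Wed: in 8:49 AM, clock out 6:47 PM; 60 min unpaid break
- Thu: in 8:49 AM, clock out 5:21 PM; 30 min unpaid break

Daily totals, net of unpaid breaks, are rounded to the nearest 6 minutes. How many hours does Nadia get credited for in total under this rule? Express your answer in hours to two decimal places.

Mon: 7:50 AM–4:45 PM = 8 h 55 min → rounds to 8 h 54 min
Tue: 9:19 AM–1:36 PM = 4 h 17 min − 30 min = 3 h 47 min → rounds to 3 h 48 min
Wed: 8:49 AM–6:47 PM = 9 h 58 min − 60 min = 8 h 58 min → rounds to 9 h 0 min
Thu: 8:49 AM–5:21 PM = 8 h 32 min − 30 min = 8 h 2 min → rounds to 8 h 0 min
Total credited: 29 h 42 min.

29.70 hours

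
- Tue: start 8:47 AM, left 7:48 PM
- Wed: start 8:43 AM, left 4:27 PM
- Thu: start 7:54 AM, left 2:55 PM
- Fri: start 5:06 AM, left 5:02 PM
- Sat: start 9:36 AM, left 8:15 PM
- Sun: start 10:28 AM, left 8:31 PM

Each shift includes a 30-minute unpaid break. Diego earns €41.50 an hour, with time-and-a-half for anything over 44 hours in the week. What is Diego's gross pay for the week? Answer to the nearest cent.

Tue: 8:47 AM–7:48 PM = 11 h 1 min; less 30 min break → 10 h 31 min
Wed: 8:43 AM–4:27 PM = 7 h 44 min; less 30 min break → 7 h 14 min
Thu: 7:54 AM–2:55 PM = 7 h 1 min; less 30 min break → 6 h 31 min
Fri: 5:06 AM–5:02 PM = 11 h 56 min; less 30 min break → 11 h 26 min
Sat: 9:36 AM–8:15 PM = 10 h 39 min; less 30 min break → 10 h 9 min
Sun: 10:28 AM–8:31 PM = 10 h 3 min; less 30 min break → 9 h 33 min
Total worked: 55 h 24 min = 3324 min.
Regular 44 h 0 min = 2640 min at €41.50/h; overtime 11 h 24 min = 684 min at €62.25/h.
Pay = (2640 × €41.50 + 684 × €62.25) ÷ 60 = €2535.65.

€2535.65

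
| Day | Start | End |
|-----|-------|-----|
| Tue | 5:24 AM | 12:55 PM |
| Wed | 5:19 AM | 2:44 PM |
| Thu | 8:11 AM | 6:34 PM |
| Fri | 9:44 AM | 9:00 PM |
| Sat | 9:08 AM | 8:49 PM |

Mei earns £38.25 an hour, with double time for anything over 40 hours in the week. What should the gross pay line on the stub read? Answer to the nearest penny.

Tue: 5:24 AM–12:55 PM = 7 h 31 min
Wed: 5:19 AM–2:44 PM = 9 h 25 min
Thu: 8:11 AM–6:34 PM = 10 h 23 min
Fri: 9:44 AM–9:00 PM = 11 h 16 min
Sat: 9:08 AM–8:49 PM = 11 h 41 min
Total worked: 50 h 16 min = 3016 min.
Regular 40 h 0 min = 2400 min at £38.25/h; overtime 10 h 16 min = 616 min at £76.50/h.
Pay = (2400 × £38.25 + 616 × £76.50) ÷ 60 = £2315.40.

£2315.40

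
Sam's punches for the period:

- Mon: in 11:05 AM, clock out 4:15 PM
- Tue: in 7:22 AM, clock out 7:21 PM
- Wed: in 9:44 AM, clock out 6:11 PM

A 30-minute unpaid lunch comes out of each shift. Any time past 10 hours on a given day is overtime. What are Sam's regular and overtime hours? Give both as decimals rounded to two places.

Regular 22.62 hours, overtime 1.48 hours

Mon: 11:05 AM–4:15 PM = 5 h 10 min; less 30 min break → 4 h 40 min
Tue: 7:22 AM–7:21 PM = 11 h 59 min; less 30 min break → 11 h 29 min
Wed: 9:44 AM–6:11 PM = 8 h 27 min; less 30 min break → 7 h 57 min
Mon reg 4 h 40 min / OT 0 h 0 min; Tue reg 10 h 0 min / OT 1 h 29 min; Wed reg 7 h 57 min / OT 0 h 0 min.
Totals: regular 22 h 37 min, overtime 1 h 29 min.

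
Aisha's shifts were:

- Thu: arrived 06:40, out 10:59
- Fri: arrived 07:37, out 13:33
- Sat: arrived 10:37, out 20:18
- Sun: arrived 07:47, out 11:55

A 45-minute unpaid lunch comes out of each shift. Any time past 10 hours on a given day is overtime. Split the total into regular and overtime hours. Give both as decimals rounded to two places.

Thu: 06:40–10:59 = 4 h 19 min; less 45 min break → 3 h 34 min
Fri: 07:37–13:33 = 5 h 56 min; less 45 min break → 5 h 11 min
Sat: 10:37–20:18 = 9 h 41 min; less 45 min break → 8 h 56 min
Sun: 07:47–11:55 = 4 h 8 min; less 45 min break → 3 h 23 min
Thu reg 3 h 34 min / OT 0 h 0 min; Fri reg 5 h 11 min / OT 0 h 0 min; Sat reg 8 h 56 min / OT 0 h 0 min; Sun reg 3 h 23 min / OT 0 h 0 min.
Totals: regular 21 h 4 min, overtime 0 h 0 min.

Regular 21.07 hours, overtime 0.00 hours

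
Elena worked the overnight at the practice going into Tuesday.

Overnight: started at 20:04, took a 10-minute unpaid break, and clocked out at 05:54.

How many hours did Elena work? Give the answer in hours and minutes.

9 h 40 min

Overnight: 20:04 → midnight = 3 h 56 min; midnight → 05:54 = 5 h 54 min; span 9 h 50 min; less 10 min break → 9 h 40 min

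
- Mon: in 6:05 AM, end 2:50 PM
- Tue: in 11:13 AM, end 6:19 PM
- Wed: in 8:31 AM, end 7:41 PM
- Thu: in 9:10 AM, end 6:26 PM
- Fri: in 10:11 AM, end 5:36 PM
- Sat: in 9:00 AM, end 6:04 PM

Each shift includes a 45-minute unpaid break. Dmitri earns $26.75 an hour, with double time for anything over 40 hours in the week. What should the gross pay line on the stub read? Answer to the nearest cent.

$1512.27

Mon: 6:05 AM–2:50 PM = 8 h 45 min; less 45 min break → 8 h 0 min
Tue: 11:13 AM–6:19 PM = 7 h 6 min; less 45 min break → 6 h 21 min
Wed: 8:31 AM–7:41 PM = 11 h 10 min; less 45 min break → 10 h 25 min
Thu: 9:10 AM–6:26 PM = 9 h 16 min; less 45 min break → 8 h 31 min
Fri: 10:11 AM–5:36 PM = 7 h 25 min; less 45 min break → 6 h 40 min
Sat: 9:00 AM–6:04 PM = 9 h 4 min; less 45 min break → 8 h 19 min
Total worked: 48 h 16 min = 2896 min.
Regular 40 h 0 min = 2400 min at $26.75/h; overtime 8 h 16 min = 496 min at $53.50/h.
Pay = (2400 × $26.75 + 496 × $53.50) ÷ 60 = $1512.27.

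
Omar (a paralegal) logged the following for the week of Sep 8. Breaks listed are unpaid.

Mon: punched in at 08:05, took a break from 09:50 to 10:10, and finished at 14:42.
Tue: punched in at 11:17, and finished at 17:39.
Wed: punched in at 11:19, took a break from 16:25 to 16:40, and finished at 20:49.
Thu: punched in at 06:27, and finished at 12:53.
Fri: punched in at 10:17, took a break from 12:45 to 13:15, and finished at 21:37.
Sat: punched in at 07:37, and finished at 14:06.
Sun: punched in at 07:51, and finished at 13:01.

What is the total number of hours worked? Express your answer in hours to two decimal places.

Mon: 08:05–14:42 = 6 h 37 min; less 20 min break → 6 h 17 min
Tue: 11:17–17:39 = 6 h 22 min
Wed: 11:19–20:49 = 9 h 30 min; less 15 min break → 9 h 15 min
Thu: 06:27–12:53 = 6 h 26 min
Fri: 10:17–21:37 = 11 h 20 min; less 30 min break → 10 h 50 min
Sat: 07:37–14:06 = 6 h 29 min
Sun: 07:51–13:01 = 5 h 10 min
Total: 6 h 17 min + 6 h 22 min + 9 h 15 min + 6 h 26 min + 10 h 50 min + 6 h 29 min + 5 h 10 min = 50 h 49 min.

50.82 hours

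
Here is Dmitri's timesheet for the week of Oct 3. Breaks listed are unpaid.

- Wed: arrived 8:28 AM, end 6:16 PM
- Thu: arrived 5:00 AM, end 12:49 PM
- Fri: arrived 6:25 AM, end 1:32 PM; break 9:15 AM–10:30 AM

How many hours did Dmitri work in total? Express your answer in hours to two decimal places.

23.48 hours

Wed: 8:28 AM–6:16 PM = 9 h 48 min
Thu: 5:00 AM–12:49 PM = 7 h 49 min
Fri: 6:25 AM–1:32 PM = 7 h 7 min; less 75 min break → 5 h 52 min
Total: 9 h 48 min + 7 h 49 min + 5 h 52 min = 23 h 29 min.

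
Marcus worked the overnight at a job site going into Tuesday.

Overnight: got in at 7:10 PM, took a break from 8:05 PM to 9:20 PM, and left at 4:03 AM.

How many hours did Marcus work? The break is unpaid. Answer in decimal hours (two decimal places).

Overnight: 7:10 PM → midnight = 4 h 50 min; midnight → 4:03 AM = 4 h 3 min; span 8 h 53 min; less 75 min break → 7 h 38 min

7.63 hours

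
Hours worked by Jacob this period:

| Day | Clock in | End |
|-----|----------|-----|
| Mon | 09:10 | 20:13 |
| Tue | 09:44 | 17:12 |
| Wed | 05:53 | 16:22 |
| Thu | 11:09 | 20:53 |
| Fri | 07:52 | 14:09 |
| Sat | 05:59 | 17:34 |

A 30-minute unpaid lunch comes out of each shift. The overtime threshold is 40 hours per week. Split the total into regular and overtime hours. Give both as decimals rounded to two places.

Regular 40.00 hours, overtime 13.60 hours

Mon: 09:10–20:13 = 11 h 3 min; less 30 min break → 10 h 33 min
Tue: 09:44–17:12 = 7 h 28 min; less 30 min break → 6 h 58 min
Wed: 05:53–16:22 = 10 h 29 min; less 30 min break → 9 h 59 min
Thu: 11:09–20:53 = 9 h 44 min; less 30 min break → 9 h 14 min
Fri: 07:52–14:09 = 6 h 17 min; less 30 min break → 5 h 47 min
Sat: 05:59–17:34 = 11 h 35 min; less 30 min break → 11 h 5 min
Total worked: 53 h 36 min = 53.60 h.
Threshold 40 h → overtime 13 h 36 min, regular 40 h 0 min.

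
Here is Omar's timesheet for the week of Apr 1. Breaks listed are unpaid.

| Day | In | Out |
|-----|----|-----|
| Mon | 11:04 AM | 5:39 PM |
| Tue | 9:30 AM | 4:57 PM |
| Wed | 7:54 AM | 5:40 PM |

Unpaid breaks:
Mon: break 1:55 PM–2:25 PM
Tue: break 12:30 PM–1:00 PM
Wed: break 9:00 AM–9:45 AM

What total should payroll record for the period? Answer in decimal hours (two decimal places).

22.05 hours

Mon: 11:04 AM–5:39 PM = 6 h 35 min; less 30 min break → 6 h 5 min
Tue: 9:30 AM–4:57 PM = 7 h 27 min; less 30 min break → 6 h 57 min
Wed: 7:54 AM–5:40 PM = 9 h 46 min; less 45 min break → 9 h 1 min
Total: 6 h 5 min + 6 h 57 min + 9 h 1 min = 22 h 3 min.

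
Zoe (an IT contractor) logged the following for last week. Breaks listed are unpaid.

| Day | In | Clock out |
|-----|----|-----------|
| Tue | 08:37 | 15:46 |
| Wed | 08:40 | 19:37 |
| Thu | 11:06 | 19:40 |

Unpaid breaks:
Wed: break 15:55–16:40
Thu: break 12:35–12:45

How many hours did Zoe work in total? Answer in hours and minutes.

Tue: 08:37–15:46 = 7 h 9 min
Wed: 08:40–19:37 = 10 h 57 min; less 45 min break → 10 h 12 min
Thu: 11:06–19:40 = 8 h 34 min; less 10 min break → 8 h 24 min
Total: 7 h 9 min + 10 h 12 min + 8 h 24 min = 25 h 45 min.

25 h 45 min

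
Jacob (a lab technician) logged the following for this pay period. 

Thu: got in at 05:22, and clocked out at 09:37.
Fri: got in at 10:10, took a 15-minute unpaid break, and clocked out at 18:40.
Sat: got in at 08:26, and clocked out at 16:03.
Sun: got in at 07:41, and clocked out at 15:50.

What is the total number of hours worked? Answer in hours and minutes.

Thu: 05:22–09:37 = 4 h 15 min
Fri: 10:10–18:40 = 8 h 30 min; less 15 min break → 8 h 15 min
Sat: 08:26–16:03 = 7 h 37 min
Sun: 07:41–15:50 = 8 h 9 min
Total: 4 h 15 min + 8 h 15 min + 7 h 37 min + 8 h 9 min = 28 h 16 min.

28 h 16 min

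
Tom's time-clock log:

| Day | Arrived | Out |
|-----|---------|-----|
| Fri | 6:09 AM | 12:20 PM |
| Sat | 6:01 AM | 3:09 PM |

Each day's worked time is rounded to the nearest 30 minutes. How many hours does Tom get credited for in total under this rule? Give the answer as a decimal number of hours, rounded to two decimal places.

Fri: 6:09 AM–12:20 PM = 6 h 11 min → rounds to 6 h 0 min
Sat: 6:01 AM–3:09 PM = 9 h 8 min → rounds to 9 h 0 min
Total credited: 15 h 0 min.

15.00 hours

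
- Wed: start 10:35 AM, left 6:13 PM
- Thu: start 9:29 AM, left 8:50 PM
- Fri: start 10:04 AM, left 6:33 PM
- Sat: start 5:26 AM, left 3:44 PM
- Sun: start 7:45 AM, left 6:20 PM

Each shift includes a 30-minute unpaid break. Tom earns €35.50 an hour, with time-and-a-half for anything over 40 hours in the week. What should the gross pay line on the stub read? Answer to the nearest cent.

€1731.51

Wed: 10:35 AM–6:13 PM = 7 h 38 min; less 30 min break → 7 h 8 min
Thu: 9:29 AM–8:50 PM = 11 h 21 min; less 30 min break → 10 h 51 min
Fri: 10:04 AM–6:33 PM = 8 h 29 min; less 30 min break → 7 h 59 min
Sat: 5:26 AM–3:44 PM = 10 h 18 min; less 30 min break → 9 h 48 min
Sun: 7:45 AM–6:20 PM = 10 h 35 min; less 30 min break → 10 h 5 min
Total worked: 45 h 51 min = 2751 min.
Regular 40 h 0 min = 2400 min at €35.50/h; overtime 5 h 51 min = 351 min at €53.25/h.
Pay = (2400 × €35.50 + 351 × €53.25) ÷ 60 = €1731.51.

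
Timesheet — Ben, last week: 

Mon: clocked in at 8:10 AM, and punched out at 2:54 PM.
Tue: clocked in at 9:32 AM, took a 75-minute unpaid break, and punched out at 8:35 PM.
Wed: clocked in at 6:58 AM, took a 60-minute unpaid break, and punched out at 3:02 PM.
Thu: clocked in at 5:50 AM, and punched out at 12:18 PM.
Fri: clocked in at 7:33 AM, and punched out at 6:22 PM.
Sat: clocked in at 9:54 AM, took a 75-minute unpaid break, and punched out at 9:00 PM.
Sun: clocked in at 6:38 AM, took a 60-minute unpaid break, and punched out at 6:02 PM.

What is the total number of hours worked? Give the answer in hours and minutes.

Mon: 8:10 AM–2:54 PM = 6 h 44 min
Tue: 9:32 AM–8:35 PM = 11 h 3 min; less 75 min break → 9 h 48 min
Wed: 6:58 AM–3:02 PM = 8 h 4 min; less 60 min break → 7 h 4 min
Thu: 5:50 AM–12:18 PM = 6 h 28 min
Fri: 7:33 AM–6:22 PM = 10 h 49 min
Sat: 9:54 AM–9:00 PM = 11 h 6 min; less 75 min break → 9 h 51 min
Sun: 6:38 AM–6:02 PM = 11 h 24 min; less 60 min break → 10 h 24 min
Total: 6 h 44 min + 9 h 48 min + 7 h 4 min + 6 h 28 min + 10 h 49 min + 9 h 51 min + 10 h 24 min = 61 h 8 min.

61 h 8 min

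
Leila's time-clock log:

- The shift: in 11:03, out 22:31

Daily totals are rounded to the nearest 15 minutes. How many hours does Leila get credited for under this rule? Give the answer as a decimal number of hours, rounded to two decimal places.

The shift: 11:03–22:31 = 11 h 28 min → rounds to 11 h 30 min

11.50 hours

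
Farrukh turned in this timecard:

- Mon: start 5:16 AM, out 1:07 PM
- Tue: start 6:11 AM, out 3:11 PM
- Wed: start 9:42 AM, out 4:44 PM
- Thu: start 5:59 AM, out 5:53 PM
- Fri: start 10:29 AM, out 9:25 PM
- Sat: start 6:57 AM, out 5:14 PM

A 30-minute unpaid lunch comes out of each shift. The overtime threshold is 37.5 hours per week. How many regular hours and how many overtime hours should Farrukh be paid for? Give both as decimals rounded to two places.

Regular 37.50 hours, overtime 16.50 hours

Mon: 5:16 AM–1:07 PM = 7 h 51 min; less 30 min break → 7 h 21 min
Tue: 6:11 AM–3:11 PM = 9 h 0 min; less 30 min break → 8 h 30 min
Wed: 9:42 AM–4:44 PM = 7 h 2 min; less 30 min break → 6 h 32 min
Thu: 5:59 AM–5:53 PM = 11 h 54 min; less 30 min break → 11 h 24 min
Fri: 10:29 AM–9:25 PM = 10 h 56 min; less 30 min break → 10 h 26 min
Sat: 6:57 AM–5:14 PM = 10 h 17 min; less 30 min break → 9 h 47 min
Total worked: 54 h 0 min = 54.00 h.
Threshold 37.5 h → overtime 16 h 30 min, regular 37 h 30 min.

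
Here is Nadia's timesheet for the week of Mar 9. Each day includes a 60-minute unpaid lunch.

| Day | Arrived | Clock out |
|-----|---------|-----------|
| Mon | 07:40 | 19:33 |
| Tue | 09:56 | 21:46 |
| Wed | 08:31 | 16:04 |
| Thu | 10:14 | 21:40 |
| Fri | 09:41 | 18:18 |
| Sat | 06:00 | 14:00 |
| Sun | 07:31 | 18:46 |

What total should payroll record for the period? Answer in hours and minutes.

63 h 34 min

Mon: 07:40–19:33 = 11 h 53 min; less 60 min break → 10 h 53 min
Tue: 09:56–21:46 = 11 h 50 min; less 60 min break → 10 h 50 min
Wed: 08:31–16:04 = 7 h 33 min; less 60 min break → 6 h 33 min
Thu: 10:14–21:40 = 11 h 26 min; less 60 min break → 10 h 26 min
Fri: 09:41–18:18 = 8 h 37 min; less 60 min break → 7 h 37 min
Sat: 06:00–14:00 = 8 h 0 min; less 60 min break → 7 h 0 min
Sun: 07:31–18:46 = 11 h 15 min; less 60 min break → 10 h 15 min
Total: 10 h 53 min + 10 h 50 min + 6 h 33 min + 10 h 26 min + 7 h 37 min + 7 h 0 min + 10 h 15 min = 63 h 34 min.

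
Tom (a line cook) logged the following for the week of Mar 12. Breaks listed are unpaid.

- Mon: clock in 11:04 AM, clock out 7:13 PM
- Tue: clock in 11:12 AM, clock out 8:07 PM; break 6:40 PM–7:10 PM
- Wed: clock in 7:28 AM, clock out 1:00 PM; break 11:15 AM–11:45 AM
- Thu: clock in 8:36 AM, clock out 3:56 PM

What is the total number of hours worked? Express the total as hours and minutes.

Mon: 11:04 AM–7:13 PM = 8 h 9 min
Tue: 11:12 AM–8:07 PM = 8 h 55 min; less 30 min break → 8 h 25 min
Wed: 7:28 AM–1:00 PM = 5 h 32 min; less 30 min break → 5 h 2 min
Thu: 8:36 AM–3:56 PM = 7 h 20 min
Total: 8 h 9 min + 8 h 25 min + 5 h 2 min + 7 h 20 min = 28 h 56 min.

28 h 56 min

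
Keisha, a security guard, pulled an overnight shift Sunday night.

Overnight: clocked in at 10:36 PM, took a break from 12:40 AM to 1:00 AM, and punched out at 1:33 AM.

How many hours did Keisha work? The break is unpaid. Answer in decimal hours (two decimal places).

2.62 hours

Overnight: 10:36 PM → midnight = 1 h 24 min; midnight → 1:33 AM = 1 h 33 min; span 2 h 57 min; less 20 min break → 2 h 37 min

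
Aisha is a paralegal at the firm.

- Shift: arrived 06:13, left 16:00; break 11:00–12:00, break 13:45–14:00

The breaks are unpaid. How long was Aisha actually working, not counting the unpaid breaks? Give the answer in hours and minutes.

Shift: 06:13–16:00 = 9 h 47 min; less 75 min break → 8 h 32 min

8 h 32 min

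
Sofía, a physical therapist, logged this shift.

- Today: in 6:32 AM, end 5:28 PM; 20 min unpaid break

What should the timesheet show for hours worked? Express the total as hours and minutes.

10 h 36 min

Today: 6:32 AM–5:28 PM = 10 h 56 min; less 20 min break → 10 h 36 min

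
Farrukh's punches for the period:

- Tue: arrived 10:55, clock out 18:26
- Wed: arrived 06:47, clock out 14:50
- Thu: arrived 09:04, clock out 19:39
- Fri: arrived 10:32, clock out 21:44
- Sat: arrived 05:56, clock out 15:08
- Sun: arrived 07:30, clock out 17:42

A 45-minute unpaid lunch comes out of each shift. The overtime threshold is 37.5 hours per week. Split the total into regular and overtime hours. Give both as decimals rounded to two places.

Tue: 10:55–18:26 = 7 h 31 min; less 45 min break → 6 h 46 min
Wed: 06:47–14:50 = 8 h 3 min; less 45 min break → 7 h 18 min
Thu: 09:04–19:39 = 10 h 35 min; less 45 min break → 9 h 50 min
Fri: 10:32–21:44 = 11 h 12 min; less 45 min break → 10 h 27 min
Sat: 05:56–15:08 = 9 h 12 min; less 45 min break → 8 h 27 min
Sun: 07:30–17:42 = 10 h 12 min; less 45 min break → 9 h 27 min
Total worked: 52 h 15 min = 52.25 h.
Threshold 37.5 h → overtime 14 h 45 min, regular 37 h 30 min.

Regular 37.50 hours, overtime 14.75 hours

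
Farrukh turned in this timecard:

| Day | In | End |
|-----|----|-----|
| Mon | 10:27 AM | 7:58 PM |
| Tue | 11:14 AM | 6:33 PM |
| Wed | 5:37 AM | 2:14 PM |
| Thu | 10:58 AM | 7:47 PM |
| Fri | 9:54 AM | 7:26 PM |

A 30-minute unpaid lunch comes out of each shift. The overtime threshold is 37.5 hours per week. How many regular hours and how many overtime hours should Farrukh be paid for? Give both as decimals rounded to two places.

Mon: 10:27 AM–7:58 PM = 9 h 31 min; less 30 min break → 9 h 1 min
Tue: 11:14 AM–6:33 PM = 7 h 19 min; less 30 min break → 6 h 49 min
Wed: 5:37 AM–2:14 PM = 8 h 37 min; less 30 min break → 8 h 7 min
Thu: 10:58 AM–7:47 PM = 8 h 49 min; less 30 min break → 8 h 19 min
Fri: 9:54 AM–7:26 PM = 9 h 32 min; less 30 min break → 9 h 2 min
Total worked: 41 h 18 min = 41.30 h.
Threshold 37.5 h → overtime 3 h 48 min, regular 37 h 30 min.

Regular 37.50 hours, overtime 3.80 hours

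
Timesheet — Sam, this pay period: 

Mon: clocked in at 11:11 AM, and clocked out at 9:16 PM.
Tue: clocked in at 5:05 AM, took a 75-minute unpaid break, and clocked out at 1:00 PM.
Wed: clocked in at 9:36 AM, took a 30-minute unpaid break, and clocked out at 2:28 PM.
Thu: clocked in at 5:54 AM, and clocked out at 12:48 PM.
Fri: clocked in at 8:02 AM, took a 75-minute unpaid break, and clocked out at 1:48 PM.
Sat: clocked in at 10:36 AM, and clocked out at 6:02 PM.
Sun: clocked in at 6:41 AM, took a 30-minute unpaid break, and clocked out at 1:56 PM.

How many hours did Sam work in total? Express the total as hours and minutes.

Mon: 11:11 AM–9:16 PM = 10 h 5 min
Tue: 5:05 AM–1:00 PM = 7 h 55 min; less 75 min break → 6 h 40 min
Wed: 9:36 AM–2:28 PM = 4 h 52 min; less 30 min break → 4 h 22 min
Thu: 5:54 AM–12:48 PM = 6 h 54 min
Fri: 8:02 AM–1:48 PM = 5 h 46 min; less 75 min break → 4 h 31 min
Sat: 10:36 AM–6:02 PM = 7 h 26 min
Sun: 6:41 AM–1:56 PM = 7 h 15 min; less 30 min break → 6 h 45 min
Total: 10 h 5 min + 6 h 40 min + 4 h 22 min + 6 h 54 min + 4 h 31 min + 7 h 26 min + 6 h 45 min = 46 h 43 min.

46 h 43 min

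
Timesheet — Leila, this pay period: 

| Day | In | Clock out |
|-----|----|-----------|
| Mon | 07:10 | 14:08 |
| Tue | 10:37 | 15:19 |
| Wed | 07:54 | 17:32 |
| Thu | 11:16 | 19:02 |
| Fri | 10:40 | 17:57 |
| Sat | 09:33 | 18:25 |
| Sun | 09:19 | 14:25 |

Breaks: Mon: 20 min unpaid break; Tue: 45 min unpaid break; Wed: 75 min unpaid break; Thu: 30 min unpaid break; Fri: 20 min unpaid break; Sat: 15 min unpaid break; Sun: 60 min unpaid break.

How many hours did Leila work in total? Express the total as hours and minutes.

Mon: 07:10–14:08 = 6 h 58 min; less 20 min break → 6 h 38 min
Tue: 10:37–15:19 = 4 h 42 min; less 45 min break → 3 h 57 min
Wed: 07:54–17:32 = 9 h 38 min; less 75 min break → 8 h 23 min
Thu: 11:16–19:02 = 7 h 46 min; less 30 min break → 7 h 16 min
Fri: 10:40–17:57 = 7 h 17 min; less 20 min break → 6 h 57 min
Sat: 09:33–18:25 = 8 h 52 min; less 15 min break → 8 h 37 min
Sun: 09:19–14:25 = 5 h 6 min; less 60 min break → 4 h 6 min
Total: 6 h 38 min + 3 h 57 min + 8 h 23 min + 7 h 16 min + 6 h 57 min + 8 h 37 min + 4 h 6 min = 45 h 54 min.

45 h 54 min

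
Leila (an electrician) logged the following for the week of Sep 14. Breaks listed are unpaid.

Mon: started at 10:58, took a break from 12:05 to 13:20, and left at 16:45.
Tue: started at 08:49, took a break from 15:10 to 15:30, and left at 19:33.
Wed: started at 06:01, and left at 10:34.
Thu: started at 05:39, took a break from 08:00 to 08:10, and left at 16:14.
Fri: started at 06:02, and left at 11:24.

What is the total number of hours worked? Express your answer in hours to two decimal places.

Mon: 10:58–16:45 = 5 h 47 min; less 75 min break → 4 h 32 min
Tue: 08:49–19:33 = 10 h 44 min; less 20 min break → 10 h 24 min
Wed: 06:01–10:34 = 4 h 33 min
Thu: 05:39–16:14 = 10 h 35 min; less 10 min break → 10 h 25 min
Fri: 06:02–11:24 = 5 h 22 min
Total: 4 h 32 min + 10 h 24 min + 4 h 33 min + 10 h 25 min + 5 h 22 min = 35 h 16 min.

35.27 hours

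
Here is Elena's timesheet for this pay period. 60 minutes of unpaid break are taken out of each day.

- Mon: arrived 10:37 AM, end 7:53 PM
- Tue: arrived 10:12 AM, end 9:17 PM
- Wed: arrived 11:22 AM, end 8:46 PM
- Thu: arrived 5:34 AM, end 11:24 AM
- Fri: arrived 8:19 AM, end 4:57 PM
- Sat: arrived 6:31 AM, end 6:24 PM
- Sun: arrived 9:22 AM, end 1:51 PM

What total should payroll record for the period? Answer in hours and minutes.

53 h 35 min

Mon: 10:37 AM–7:53 PM = 9 h 16 min; less 60 min break → 8 h 16 min
Tue: 10:12 AM–9:17 PM = 11 h 5 min; less 60 min break → 10 h 5 min
Wed: 11:22 AM–8:46 PM = 9 h 24 min; less 60 min break → 8 h 24 min
Thu: 5:34 AM–11:24 AM = 5 h 50 min; less 60 min break → 4 h 50 min
Fri: 8:19 AM–4:57 PM = 8 h 38 min; less 60 min break → 7 h 38 min
Sat: 6:31 AM–6:24 PM = 11 h 53 min; less 60 min break → 10 h 53 min
Sun: 9:22 AM–1:51 PM = 4 h 29 min; less 60 min break → 3 h 29 min
Total: 8 h 16 min + 10 h 5 min + 8 h 24 min + 4 h 50 min + 7 h 38 min + 10 h 53 min + 3 h 29 min = 53 h 35 min.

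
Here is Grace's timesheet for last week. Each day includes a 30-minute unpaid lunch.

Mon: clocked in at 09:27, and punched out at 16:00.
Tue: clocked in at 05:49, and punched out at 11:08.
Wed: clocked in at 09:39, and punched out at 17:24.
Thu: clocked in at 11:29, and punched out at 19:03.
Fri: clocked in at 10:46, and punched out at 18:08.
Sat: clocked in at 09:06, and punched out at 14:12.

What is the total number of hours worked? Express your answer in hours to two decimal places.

36.65 hours

Mon: 09:27–16:00 = 6 h 33 min; less 30 min break → 6 h 3 min
Tue: 05:49–11:08 = 5 h 19 min; less 30 min break → 4 h 49 min
Wed: 09:39–17:24 = 7 h 45 min; less 30 min break → 7 h 15 min
Thu: 11:29–19:03 = 7 h 34 min; less 30 min break → 7 h 4 min
Fri: 10:46–18:08 = 7 h 22 min; less 30 min break → 6 h 52 min
Sat: 09:06–14:12 = 5 h 6 min; less 30 min break → 4 h 36 min
Total: 6 h 3 min + 4 h 49 min + 7 h 15 min + 7 h 4 min + 6 h 52 min + 4 h 36 min = 36 h 39 min.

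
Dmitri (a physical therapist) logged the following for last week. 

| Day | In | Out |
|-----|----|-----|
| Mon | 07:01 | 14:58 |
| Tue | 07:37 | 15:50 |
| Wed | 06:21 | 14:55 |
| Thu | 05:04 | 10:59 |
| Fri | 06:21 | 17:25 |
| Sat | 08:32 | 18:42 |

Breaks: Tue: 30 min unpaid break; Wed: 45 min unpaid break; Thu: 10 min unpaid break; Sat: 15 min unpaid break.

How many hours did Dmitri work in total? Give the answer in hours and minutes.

50 h 13 min

Mon: 07:01–14:58 = 7 h 57 min
Tue: 07:37–15:50 = 8 h 13 min; less 30 min break → 7 h 43 min
Wed: 06:21–14:55 = 8 h 34 min; less 45 min break → 7 h 49 min
Thu: 05:04–10:59 = 5 h 55 min; less 10 min break → 5 h 45 min
Fri: 06:21–17:25 = 11 h 4 min
Sat: 08:32–18:42 = 10 h 10 min; less 15 min break → 9 h 55 min
Total: 7 h 57 min + 7 h 43 min + 7 h 49 min + 5 h 45 min + 11 h 4 min + 9 h 55 min = 50 h 13 min.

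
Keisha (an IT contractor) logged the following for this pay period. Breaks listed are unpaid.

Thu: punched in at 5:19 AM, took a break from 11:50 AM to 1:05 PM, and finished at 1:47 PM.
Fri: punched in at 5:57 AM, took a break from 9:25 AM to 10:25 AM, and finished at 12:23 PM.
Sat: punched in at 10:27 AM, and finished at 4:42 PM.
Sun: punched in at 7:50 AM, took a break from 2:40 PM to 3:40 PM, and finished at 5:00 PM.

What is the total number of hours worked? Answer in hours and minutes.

Thu: 5:19 AM–1:47 PM = 8 h 28 min; less 75 min break → 7 h 13 min
Fri: 5:57 AM–12:23 PM = 6 h 26 min; less 60 min break → 5 h 26 min
Sat: 10:27 AM–4:42 PM = 6 h 15 min
Sun: 7:50 AM–5:00 PM = 9 h 10 min; less 60 min break → 8 h 10 min
Total: 7 h 13 min + 5 h 26 min + 6 h 15 min + 8 h 10 min = 27 h 4 min.

27 h 4 min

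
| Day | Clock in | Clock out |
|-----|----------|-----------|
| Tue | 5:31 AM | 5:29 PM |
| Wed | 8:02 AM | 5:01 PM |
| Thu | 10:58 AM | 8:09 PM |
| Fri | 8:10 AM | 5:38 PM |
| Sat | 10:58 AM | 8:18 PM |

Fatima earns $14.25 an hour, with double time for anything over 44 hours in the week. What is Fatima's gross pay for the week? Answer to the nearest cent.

$767.60

Tue: 5:31 AM–5:29 PM = 11 h 58 min
Wed: 8:02 AM–5:01 PM = 8 h 59 min
Thu: 10:58 AM–8:09 PM = 9 h 11 min
Fri: 8:10 AM–5:38 PM = 9 h 28 min
Sat: 10:58 AM–8:18 PM = 9 h 20 min
Total worked: 48 h 56 min = 2936 min.
Regular 44 h 0 min = 2640 min at $14.25/h; overtime 4 h 56 min = 296 min at $28.50/h.
Pay = (2640 × $14.25 + 296 × $28.50) ÷ 60 = $767.60.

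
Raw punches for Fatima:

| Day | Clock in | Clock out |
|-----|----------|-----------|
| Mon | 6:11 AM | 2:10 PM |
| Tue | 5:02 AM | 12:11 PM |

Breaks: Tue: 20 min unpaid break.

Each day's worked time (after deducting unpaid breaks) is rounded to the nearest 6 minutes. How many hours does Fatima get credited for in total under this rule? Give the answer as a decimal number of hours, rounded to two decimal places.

14.80 hours

Mon: 6:11 AM–2:10 PM = 7 h 59 min → rounds to 8 h 0 min
Tue: 5:02 AM–12:11 PM = 7 h 9 min − 20 min = 6 h 49 min → rounds to 6 h 48 min
Total credited: 14 h 48 min.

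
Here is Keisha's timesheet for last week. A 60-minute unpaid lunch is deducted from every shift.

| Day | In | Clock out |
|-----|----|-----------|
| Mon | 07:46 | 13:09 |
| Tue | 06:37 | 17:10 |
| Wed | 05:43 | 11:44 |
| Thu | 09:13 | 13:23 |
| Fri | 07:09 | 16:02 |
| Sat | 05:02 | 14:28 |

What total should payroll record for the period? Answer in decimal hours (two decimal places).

38.43 hours

Mon: 07:46–13:09 = 5 h 23 min; less 60 min break → 4 h 23 min
Tue: 06:37–17:10 = 10 h 33 min; less 60 min break → 9 h 33 min
Wed: 05:43–11:44 = 6 h 1 min; less 60 min break → 5 h 1 min
Thu: 09:13–13:23 = 4 h 10 min; less 60 min break → 3 h 10 min
Fri: 07:09–16:02 = 8 h 53 min; less 60 min break → 7 h 53 min
Sat: 05:02–14:28 = 9 h 26 min; less 60 min break → 8 h 26 min
Total: 4 h 23 min + 9 h 33 min + 5 h 1 min + 3 h 10 min + 7 h 53 min + 8 h 26 min = 38 h 26 min.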